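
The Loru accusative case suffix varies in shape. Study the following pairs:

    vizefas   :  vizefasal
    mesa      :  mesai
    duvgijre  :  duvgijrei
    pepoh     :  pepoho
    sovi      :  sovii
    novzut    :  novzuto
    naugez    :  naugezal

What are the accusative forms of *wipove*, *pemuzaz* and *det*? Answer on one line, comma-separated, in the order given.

The alternation tracks the final sound of the stem — -al when the stem ends in a sibilant (*vizefas*, *naugez*); -o when the stem ends in a non-sibilant consonant (*pepoh*, *novzut*); -i when the stem ends in a vowel (*mesa*, *duvgijre*, *sovi*).
Since the final sound of *wipove* is /e/ (a vowel), it takes -i, giving *wipovei*.
The final sound of *pemuzaz* is /z/, which is a sibilant, so the suffix is -al, giving *pemuzazal*.
Since the final sound of *det* is /t/ (a non-sibilant consonant), it takes -o, giving *deto*.

wipovei, pemuzazal, deto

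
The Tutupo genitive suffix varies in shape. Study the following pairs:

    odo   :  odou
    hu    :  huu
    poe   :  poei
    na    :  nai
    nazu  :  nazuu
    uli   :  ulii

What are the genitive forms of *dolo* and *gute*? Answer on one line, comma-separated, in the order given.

dolou, gutei

The pattern is rounding harmony: -u when the last vowel of the stem is a rounded vowel (*odo*, *hu*, *nazu*); -i when the last vowel of the stem is an unrounded vowel (*poe*, *na*, *uli*).
*dolo* — last vowel /o/ (a rounded vowel) → -u → *dolou*.
*gute*: last vowel = /e/, an unrounded vowel → -i → *gutei*.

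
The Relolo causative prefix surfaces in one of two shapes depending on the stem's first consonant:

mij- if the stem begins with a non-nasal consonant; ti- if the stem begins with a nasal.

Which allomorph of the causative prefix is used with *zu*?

*zu*: first consonant = /z/, non-nasal → mij-.

mij-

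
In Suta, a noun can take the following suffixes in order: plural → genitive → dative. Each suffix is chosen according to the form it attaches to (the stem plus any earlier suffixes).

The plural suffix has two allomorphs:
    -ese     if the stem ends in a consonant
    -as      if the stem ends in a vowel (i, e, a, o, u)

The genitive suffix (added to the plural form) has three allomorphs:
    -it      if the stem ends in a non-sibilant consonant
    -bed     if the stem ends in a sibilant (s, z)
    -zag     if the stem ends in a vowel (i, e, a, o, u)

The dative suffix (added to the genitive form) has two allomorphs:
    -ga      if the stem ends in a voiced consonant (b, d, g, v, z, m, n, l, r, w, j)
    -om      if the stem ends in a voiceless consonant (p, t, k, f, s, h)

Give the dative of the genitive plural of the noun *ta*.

taasbedga

*ta* — final sound /a/ (a vowel) → -as → *taas*.
The plural form *taas* — final sound /s/ (a sibilant) → -bed → *taasbed*.
The genitive form *taasbed*: final consonant = /d/, voiced → -ga → *taasbedga*.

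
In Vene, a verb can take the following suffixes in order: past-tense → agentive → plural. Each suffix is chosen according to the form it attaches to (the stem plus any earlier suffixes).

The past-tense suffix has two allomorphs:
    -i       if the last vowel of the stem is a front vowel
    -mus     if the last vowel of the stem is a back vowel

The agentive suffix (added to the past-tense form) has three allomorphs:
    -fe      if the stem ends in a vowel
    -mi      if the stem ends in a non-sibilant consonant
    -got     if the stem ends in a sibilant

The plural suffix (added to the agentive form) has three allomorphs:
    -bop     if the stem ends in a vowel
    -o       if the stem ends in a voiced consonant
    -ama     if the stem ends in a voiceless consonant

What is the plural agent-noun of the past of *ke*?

Since the last vowel of *ke* is /e/ (a front vowel), it takes -i, giving *kei*.
The past-tense form *kei*: final sound = /i/, a vowel → -fe → *keife*.
The final sound of the agentive form *keife* is /e/, which is a vowel, so the plural suffix is -bop, giving *keifebop*.

keifebop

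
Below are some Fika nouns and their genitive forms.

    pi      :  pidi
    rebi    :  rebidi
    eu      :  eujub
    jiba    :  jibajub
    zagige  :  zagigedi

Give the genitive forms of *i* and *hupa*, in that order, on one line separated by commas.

Looking at the last vowel of each stem: -di when the last vowel of the stem is a front vowel (*pi*, *rebi*, *zagige*); -jub when the last vowel of the stem is a back vowel (*eu*, *jiba*).
Since the last vowel of *i* is /i/ (a front vowel), it takes -di, giving *idi*.
*hupa*: last vowel = /a/, a back vowel → -jub → *hupajub*.

idi, hupajub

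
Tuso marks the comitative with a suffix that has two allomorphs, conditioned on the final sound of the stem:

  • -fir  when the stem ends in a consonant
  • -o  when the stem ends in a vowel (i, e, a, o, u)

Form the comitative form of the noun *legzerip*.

legzeripfir

The final sound of *legzerip* is /p/, which is a consonant, so the suffix is -fir, giving *legzeripfir*.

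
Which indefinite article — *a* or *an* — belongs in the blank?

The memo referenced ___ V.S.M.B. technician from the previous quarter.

a

The indefinite article is chosen by the initial *sound* of the following word, not its spelling.
The initialism *V.S.M.B.* is read letter by letter; the first letter, V, is pronounced /viː/, which begins with a consonant sound.
So the article is *a*: The memo referenced a V.S.M.B. technician from the previous quarter.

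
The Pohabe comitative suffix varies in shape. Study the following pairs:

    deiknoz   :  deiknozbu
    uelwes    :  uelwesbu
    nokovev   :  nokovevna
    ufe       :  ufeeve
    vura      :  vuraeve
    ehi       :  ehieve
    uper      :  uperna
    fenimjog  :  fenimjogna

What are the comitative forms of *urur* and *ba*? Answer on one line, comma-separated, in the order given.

ururna, baeve

The alternation tracks the final sound of the stem — -bu when the stem ends in a sibilant (*deiknoz*, *uelwes*); -na when the stem ends in a non-sibilant consonant (*nokovev*, *uper*, *fenimjog*); -eve when the stem ends in a vowel (*ufe*, *vura*, *ehi*).
*urur* — final sound /r/ (a non-sibilant consonant) → -na → *ururna*.
Since the final sound of *ba* is /a/ (a vowel), it takes -eve, giving *baeve*.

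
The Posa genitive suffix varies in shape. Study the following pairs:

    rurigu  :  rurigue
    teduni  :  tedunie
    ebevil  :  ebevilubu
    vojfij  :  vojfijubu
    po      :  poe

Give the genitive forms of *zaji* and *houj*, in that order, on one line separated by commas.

The suffix is conditioned by the final sound: -ubu when the stem ends in a consonant (*ebevil*, *vojfij*); -e when the stem ends in a vowel (*rurigu*, *teduni*, *po*).
*zaji*: final sound = /i/, a vowel → -e → *zajie*.
*houj*: final sound = /j/, a consonant → -ubu → *houjubu*.

zajie, houjubu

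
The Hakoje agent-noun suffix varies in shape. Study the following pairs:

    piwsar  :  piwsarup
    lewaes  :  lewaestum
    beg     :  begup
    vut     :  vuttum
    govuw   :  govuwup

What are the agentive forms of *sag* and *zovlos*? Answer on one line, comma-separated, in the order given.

sagup, zovlostum

The suffix is conditioned by the final consonant: -tum when the stem ends in a voiceless consonant (*lewaes*, *vut*); -up when the stem ends in a voiced consonant (*piwsar*, *beg*, *govuw*).
Since the final consonant of *sag* is /g/ (voiced), it takes -up, giving *sagup*.
The final consonant of *zovlos* is /s/, which is voiceless, so the suffix is -tum, giving *zovlostum*.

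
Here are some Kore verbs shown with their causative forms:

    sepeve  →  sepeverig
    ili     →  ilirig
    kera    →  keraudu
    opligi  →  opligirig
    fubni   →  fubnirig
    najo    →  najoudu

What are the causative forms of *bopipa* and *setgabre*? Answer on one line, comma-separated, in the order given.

The pattern is front/back vowel harmony: -rig when the last vowel of the stem is a front vowel (*sepeve*, *ili*, *opligi*, *fubni*); -udu when the last vowel of the stem is a back vowel (*kera*, *najo*).
*bopipa*: last vowel = /a/, a back vowel → -udu → *bopipaudu*.
*setgabre* — last vowel /e/ (a front vowel) → -rig → *setgabrerig*.

bopipaudu, setgabrerig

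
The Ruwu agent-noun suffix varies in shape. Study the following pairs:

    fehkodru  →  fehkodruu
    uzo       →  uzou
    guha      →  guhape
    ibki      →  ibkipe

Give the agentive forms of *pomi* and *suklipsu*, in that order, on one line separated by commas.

pomipe, suklipsuu

Looking at the last vowel of each stem: -u when the last vowel of the stem is a rounded vowel (*fehkodru*, *uzo*); -pe when the last vowel of the stem is an unrounded vowel (*guha*, *ibki*).
The last vowel of *pomi* is /i/, which is an unrounded vowel, so the suffix is -pe, giving *pomipe*.
*suklipsu* — last vowel /u/ (a rounded vowel) → -u → *suklipsuu*.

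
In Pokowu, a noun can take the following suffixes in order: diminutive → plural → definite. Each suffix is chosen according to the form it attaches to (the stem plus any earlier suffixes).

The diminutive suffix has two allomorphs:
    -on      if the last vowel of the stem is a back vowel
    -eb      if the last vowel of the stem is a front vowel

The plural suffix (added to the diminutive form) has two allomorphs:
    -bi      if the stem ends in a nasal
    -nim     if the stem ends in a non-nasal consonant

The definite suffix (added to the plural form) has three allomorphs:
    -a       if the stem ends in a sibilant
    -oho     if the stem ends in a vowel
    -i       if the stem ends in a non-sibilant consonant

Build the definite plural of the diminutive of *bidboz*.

The last vowel of *bidboz* is /o/, which is a back vowel, so the diminutive suffix is -on, giving *bidbozon*.
The diminutive form *bidbozon*: final consonant = /n/, a nasal → -bi → *bidbozonbi*.
Since the final sound of the plural form *bidbozonbi* is /i/ (a vowel), it takes -oho, giving *bidbozonbioho*.

bidbozonbioho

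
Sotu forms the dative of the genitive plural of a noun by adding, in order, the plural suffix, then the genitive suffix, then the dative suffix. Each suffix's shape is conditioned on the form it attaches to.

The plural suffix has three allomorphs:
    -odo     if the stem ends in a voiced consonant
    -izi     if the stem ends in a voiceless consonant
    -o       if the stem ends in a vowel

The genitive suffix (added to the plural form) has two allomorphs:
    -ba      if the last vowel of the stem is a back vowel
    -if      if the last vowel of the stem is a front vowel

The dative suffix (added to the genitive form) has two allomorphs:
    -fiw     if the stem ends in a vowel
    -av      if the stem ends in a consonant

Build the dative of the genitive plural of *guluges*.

Since the final sound of *guluges* is /s/ (a voiceless consonant), it takes -izi, giving *gulugesizi*.
Since the last vowel of the plural form *gulugesizi* is /i/ (a front vowel), it takes -if, giving *gulugesiziif*.
Since the final sound of the genitive form *gulugesiziif* is /f/ (a consonant), it takes -av, giving *gulugesiziifav*.

gulugesiziifav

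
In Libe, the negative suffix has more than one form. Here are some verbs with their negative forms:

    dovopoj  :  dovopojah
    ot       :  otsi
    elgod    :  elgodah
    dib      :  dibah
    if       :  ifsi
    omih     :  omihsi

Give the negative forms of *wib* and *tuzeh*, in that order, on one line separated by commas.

wibah, tuzehsi

The pattern is voicing of the final consonant: -si when the stem ends in a voiceless consonant (*ot*, *if*, *omih*); -ah when the stem ends in a voiced consonant (*dovopoj*, *elgod*, *dib*).
*wib* — final consonant /b/ (voiced) → -ah → *wibah*.
The final consonant of *tuzeh* is /h/, which is voiceless, so the suffix is -si, giving *tuzehsi*.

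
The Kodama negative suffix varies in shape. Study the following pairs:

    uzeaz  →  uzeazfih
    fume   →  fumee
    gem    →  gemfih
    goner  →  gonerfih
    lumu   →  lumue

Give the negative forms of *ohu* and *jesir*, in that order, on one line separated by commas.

ohue, jesirfih

The alternation tracks the final sound of the stem — -fih when the stem ends in a consonant (*uzeaz*, *gem*, *goner*); -e when the stem ends in a vowel (*fume*, *lumu*).
The final sound of *ohu* is /u/, which is a vowel, so the suffix is -e, giving *ohue*.
*jesir*: final sound = /r/, a consonant → -fih → *jesirfih*.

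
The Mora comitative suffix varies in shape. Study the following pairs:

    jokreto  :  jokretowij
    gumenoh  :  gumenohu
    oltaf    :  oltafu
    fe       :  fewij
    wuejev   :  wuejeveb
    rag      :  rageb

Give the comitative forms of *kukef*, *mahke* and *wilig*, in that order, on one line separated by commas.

The suffix is conditioned by the final sound: -u when the stem ends in a voiceless consonant (*gumenoh*, *oltaf*); -eb when the stem ends in a voiced consonant (*wuejev*, *rag*); -wij when the stem ends in a vowel (*jokreto*, *fe*).
Since the final sound of *kukef* is /f/ (a voiceless consonant), it takes -u, giving *kukefu*.
The final sound of *mahke* is /e/, which is a vowel, so the suffix is -wij, giving *mahkewij*.
The final sound of *wilig* is /g/, which is a voiced consonant, so the suffix is -eb, giving *wiligeb*.

kukefu, mahkewij, wiligeb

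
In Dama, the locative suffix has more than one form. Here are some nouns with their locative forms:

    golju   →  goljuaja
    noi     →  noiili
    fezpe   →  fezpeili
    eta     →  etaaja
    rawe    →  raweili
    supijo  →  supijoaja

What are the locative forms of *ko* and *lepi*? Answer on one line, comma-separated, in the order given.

koaja, lepiili

Looking at the last vowel of each stem: -ili when the last vowel of the stem is a front vowel (*noi*, *fezpe*, *rawe*); -aja when the last vowel of the stem is a back vowel (*golju*, *eta*, *supijo*).
Since the last vowel of *ko* is /o/ (a back vowel), it takes -aja, giving *koaja*.
Since the last vowel of *lepi* is /i/ (a front vowel), it takes -ili, giving *lepiili*.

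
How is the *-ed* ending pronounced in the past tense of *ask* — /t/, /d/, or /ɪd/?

The stem *ask* ends in a voiceless consonant other than /t/.
The -ed suffix is realized as /ɪd/ after /t, d/; as /t/ after other voiceless consonants; and as /d/ after other voiced sounds.
So -ed on *ask* is pronounced /t/.

/t/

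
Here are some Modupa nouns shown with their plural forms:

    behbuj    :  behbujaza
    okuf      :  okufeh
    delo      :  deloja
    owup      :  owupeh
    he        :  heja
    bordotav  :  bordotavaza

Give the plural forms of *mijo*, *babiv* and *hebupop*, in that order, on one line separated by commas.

mijoja, babivaza, hebupopeh

The alternation tracks the final sound of the stem — -eh when the stem ends in a voiceless consonant (*okuf*, *owup*); -aza when the stem ends in a voiced consonant (*behbuj*, *bordotav*); -ja when the stem ends in a vowel (*delo*, *he*).
The final sound of *mijo* is /o/, which is a vowel, so the suffix is -ja, giving *mijoja*.
*babiv* — final sound /v/ (a voiced consonant) → -aza → *babivaza*.
*hebupop*: final sound = /p/, a voiceless consonant → -eh → *hebupopeh*.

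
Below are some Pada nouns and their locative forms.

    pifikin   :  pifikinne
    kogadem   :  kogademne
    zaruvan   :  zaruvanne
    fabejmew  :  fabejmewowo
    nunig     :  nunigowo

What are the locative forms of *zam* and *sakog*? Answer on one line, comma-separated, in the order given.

zamne, sakogowo

Looking at the final consonant of each stem: -ne when the stem ends in a nasal (*pifikin*, *kogadem*, *zaruvan*); -owo when the stem ends in a non-nasal consonant (*fabejmew*, *nunig*).
*zam*: final consonant = /m/, a nasal → -ne → *zamne*.
*sakog* — final consonant /g/ (non-nasal) → -owo → *sakogowo*.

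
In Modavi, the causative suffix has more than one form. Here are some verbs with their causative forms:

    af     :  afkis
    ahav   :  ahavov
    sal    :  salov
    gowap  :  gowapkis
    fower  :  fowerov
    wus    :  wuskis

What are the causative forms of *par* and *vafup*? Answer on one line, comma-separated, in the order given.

parov, vafupkis

The suffix is conditioned by the final consonant: -kis when the stem ends in a voiceless consonant (*af*, *gowap*, *wus*); -ov when the stem ends in a voiced consonant (*ahav*, *sal*, *fower*).
*par*: final consonant = /r/, voiced → -ov → *parov*.
Since the final consonant of *vafup* is /p/ (voiceless), it takes -kis, giving *vafupkis*.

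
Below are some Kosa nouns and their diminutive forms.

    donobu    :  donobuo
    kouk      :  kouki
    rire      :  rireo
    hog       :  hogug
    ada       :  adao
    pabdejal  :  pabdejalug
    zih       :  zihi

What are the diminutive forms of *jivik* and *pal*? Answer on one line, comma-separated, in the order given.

jiviki, palug

The pattern is voicing of the final sound: -i when the stem ends in a voiceless consonant (*kouk*, *zih*); -ug when the stem ends in a voiced consonant (*hog*, *pabdejal*); -o when the stem ends in a vowel (*donobu*, *rire*, *ada*).
The final sound of *jivik* is /k/, which is a voiceless consonant, so the suffix is -i, giving *jiviki*.
Since the final sound of *pal* is /l/ (a voiced consonant), it takes -ug, giving *palug*.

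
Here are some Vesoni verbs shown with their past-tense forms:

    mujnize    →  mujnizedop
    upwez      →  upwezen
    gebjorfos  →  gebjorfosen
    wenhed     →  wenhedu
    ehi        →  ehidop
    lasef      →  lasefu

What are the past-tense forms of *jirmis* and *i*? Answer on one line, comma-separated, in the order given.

The suffix is conditioned by the final sound: -en when the stem ends in a sibilant (*upwez*, *gebjorfos*); -u when the stem ends in a non-sibilant consonant (*wenhed*, *lasef*); -dop when the stem ends in a vowel (*mujnize*, *ehi*).
Since the final sound of *jirmis* is /s/ (a sibilant), it takes -en, giving *jirmisen*.
Since the final sound of *i* is /i/ (a vowel), it takes -dop, giving *idop*.

jirmisen, idop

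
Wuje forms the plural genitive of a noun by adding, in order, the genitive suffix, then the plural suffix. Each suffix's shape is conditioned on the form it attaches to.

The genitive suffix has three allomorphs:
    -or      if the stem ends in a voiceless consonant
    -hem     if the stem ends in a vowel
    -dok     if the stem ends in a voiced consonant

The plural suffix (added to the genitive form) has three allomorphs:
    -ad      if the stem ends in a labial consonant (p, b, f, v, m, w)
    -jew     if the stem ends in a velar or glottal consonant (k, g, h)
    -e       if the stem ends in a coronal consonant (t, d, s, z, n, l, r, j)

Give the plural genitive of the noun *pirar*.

The final sound of *pirar* is /r/, which is a voiced consonant, so the genitive suffix is -dok, giving *pirardok*.
Since the final consonant of the genitive form *pirardok* is /k/ (velar/glottal), it takes -jew, giving *pirardokjew*.

pirardokjew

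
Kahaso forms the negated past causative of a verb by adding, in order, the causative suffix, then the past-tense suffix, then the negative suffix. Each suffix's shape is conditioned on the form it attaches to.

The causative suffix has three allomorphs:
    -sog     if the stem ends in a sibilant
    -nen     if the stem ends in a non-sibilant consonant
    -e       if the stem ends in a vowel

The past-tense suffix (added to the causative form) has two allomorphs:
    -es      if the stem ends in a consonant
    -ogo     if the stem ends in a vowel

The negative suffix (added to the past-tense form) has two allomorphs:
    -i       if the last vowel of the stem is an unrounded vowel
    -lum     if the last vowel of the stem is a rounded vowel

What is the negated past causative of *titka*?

*titka*: final sound = /a/, a vowel → -e → *titkae*.
Since the final sound of the causative form *titkae* is /e/ (a vowel), it takes -ogo, giving *titkaeogo*.
Since the last vowel of the past-tense form *titkaeogo* is /o/ (a rounded vowel), it takes -lum, giving *titkaeogolum*.

titkaeogolum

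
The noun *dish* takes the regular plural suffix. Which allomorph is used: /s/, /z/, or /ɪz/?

The stem *dish* ends in a sibilant (/s, z, ʃ, ʒ, tʃ, dʒ/).
The plural suffix surfaces as /ɪz/ after sibilants, /s/ after other voiceless consonants, and /z/ after other voiced sounds.
So the plural -s on *dish* is pronounced /ɪz/.

/ɪz/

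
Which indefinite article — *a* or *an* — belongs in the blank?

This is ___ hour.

an

The indefinite article is chosen by the initial *sound* of the following word, not its spelling.
*hour* begins with the sound /aʊ/ (silent h) — a vowel sound.
So the article is *an*: This is an hour.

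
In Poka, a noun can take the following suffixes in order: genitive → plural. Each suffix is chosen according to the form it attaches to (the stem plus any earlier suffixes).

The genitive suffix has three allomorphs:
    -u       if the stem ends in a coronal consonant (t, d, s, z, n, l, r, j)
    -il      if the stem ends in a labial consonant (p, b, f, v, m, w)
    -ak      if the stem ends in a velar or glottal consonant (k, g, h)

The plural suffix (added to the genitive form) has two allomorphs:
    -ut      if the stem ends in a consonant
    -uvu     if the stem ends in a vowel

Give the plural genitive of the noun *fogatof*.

*fogatof*: final consonant = /f/, labial → -il → *fogatofil*.
Since the final sound of the genitive form *fogatofil* is /l/ (a consonant), it takes -ut, giving *fogatofilut*.

fogatofilut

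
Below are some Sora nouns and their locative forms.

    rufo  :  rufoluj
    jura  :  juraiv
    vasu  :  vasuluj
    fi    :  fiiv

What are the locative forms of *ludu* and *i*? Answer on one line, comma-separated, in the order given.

luduluj, iiv

Looking at the last vowel of each stem: -luj when the last vowel of the stem is a rounded vowel (*rufo*, *vasu*); -iv when the last vowel of the stem is an unrounded vowel (*jura*, *fi*).
The last vowel of *ludu* is /u/, which is a rounded vowel, so the suffix is -luj, giving *luduluj*.
*i* — last vowel /i/ (an unrounded vowel) → -iv → *iiv*.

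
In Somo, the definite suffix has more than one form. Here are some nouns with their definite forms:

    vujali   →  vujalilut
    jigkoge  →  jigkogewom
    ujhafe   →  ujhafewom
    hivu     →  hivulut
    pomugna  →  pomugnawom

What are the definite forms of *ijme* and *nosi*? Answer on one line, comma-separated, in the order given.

ijmewom, nosilut

Looking at the last vowel of each stem: -lut when the last vowel of the stem is a high vowel (*vujali*, *hivu*); -wom when the last vowel of the stem is a non-high vowel (*jigkoge*, *ujhafe*, *pomugna*).
*ijme* — last vowel /e/ (a non-high vowel) → -wom → *ijmewom*.
*nosi*: last vowel = /i/, a high vowel → -lut → *nosilut*.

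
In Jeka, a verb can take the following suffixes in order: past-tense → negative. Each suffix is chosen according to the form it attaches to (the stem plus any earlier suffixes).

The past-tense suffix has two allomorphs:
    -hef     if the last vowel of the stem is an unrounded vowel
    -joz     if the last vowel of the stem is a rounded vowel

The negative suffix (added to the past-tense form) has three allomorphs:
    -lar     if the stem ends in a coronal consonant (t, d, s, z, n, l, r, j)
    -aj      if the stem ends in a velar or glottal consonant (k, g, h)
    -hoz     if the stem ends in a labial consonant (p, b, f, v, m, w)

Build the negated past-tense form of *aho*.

ahojozlar

Since the last vowel of *aho* is /o/ (a rounded vowel), it takes -joz, giving *ahojoz*.
The final consonant of the past-tense form *ahojoz* is /z/, which is coronal, so the negative suffix is -lar, giving *ahojozlar*.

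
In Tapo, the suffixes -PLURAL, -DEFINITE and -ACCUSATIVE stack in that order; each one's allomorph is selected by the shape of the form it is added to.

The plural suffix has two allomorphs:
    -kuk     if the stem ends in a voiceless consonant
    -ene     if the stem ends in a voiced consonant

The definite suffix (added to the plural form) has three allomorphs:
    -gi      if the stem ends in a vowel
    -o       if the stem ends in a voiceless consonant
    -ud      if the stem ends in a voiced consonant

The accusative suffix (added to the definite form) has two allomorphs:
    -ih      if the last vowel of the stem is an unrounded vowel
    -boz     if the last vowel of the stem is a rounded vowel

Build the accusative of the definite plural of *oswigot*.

oswigotkukoboz

*oswigot* — final consonant /t/ (voiceless) → -kuk → *oswigotkuk*.
Since the final sound of the plural form *oswigotkuk* is /k/ (a voiceless consonant), it takes -o, giving *oswigotkuko*.
The last vowel of the definite form *oswigotkuko* is /o/, which is a rounded vowel, so the accusative suffix is -boz, giving *oswigotkukoboz*.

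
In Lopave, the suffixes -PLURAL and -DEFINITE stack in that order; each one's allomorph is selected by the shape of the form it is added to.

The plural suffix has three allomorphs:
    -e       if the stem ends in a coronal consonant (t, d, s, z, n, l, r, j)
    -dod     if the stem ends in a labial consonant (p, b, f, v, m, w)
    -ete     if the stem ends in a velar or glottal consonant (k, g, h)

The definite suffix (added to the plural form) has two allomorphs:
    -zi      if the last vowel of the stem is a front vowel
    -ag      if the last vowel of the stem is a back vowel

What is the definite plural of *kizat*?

kizatezi

*kizat*: final consonant = /t/, coronal → -e → *kizate*.
The last vowel of the plural form *kizate* is /e/, which is a front vowel, so the definite suffix is -zi, giving *kizatezi*.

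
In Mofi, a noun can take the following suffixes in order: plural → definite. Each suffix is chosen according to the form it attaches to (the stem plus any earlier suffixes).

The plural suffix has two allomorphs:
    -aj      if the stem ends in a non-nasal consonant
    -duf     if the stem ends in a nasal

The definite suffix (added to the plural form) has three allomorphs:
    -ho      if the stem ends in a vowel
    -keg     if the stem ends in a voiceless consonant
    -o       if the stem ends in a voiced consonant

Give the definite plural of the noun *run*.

Since the final consonant of *run* is /n/ (a nasal), it takes -duf, giving *runduf*.
The final sound of the plural form *runduf* is /f/, which is a voiceless consonant, so the definite suffix is -keg, giving *rundufkeg*.

rundufkeg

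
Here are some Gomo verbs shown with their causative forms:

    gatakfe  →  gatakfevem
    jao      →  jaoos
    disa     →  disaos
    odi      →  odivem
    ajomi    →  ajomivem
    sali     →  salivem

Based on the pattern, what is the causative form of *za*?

The alternation tracks the last vowel of the stem — -vem when the last vowel of the stem is a front vowel (*gatakfe*, *odi*, *ajomi*, *sali*); -os when the last vowel of the stem is a back vowel (*jao*, *disa*).
*za*: last vowel = /a/, a back vowel → -os → *zaos*.

zaos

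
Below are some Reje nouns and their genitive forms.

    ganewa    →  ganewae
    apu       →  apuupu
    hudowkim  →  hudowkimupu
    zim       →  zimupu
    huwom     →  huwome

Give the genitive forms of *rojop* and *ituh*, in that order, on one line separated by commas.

The suffix is conditioned by the last vowel: -upu when the last vowel of the stem is a high vowel (*apu*, *hudowkim*, *zim*); -e when the last vowel of the stem is a non-high vowel (*ganewa*, *huwom*).
The last vowel of *rojop* is /o/, which is a non-high vowel, so the suffix is -e, giving *rojope*.
*ituh* — last vowel /u/ (a high vowel) → -upu → *ituhupu*.

rojope, ituhupu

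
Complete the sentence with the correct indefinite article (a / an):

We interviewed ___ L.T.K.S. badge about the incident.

The indefinite article is chosen by the initial *sound* of the following word, not its spelling.
The initialism *L.T.K.S.* is read letter by letter; the first letter, L, is pronounced /ɛl/, which begins with a vowel sound.
So the article is *an*: We interviewed an L.T.K.S. badge about the incident.

an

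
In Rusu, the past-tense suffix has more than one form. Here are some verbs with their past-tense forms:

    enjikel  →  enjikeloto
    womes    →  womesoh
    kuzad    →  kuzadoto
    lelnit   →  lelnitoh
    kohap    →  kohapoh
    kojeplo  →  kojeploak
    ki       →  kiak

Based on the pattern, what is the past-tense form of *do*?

doak

The pattern is voicing of the final sound: -oh when the stem ends in a voiceless consonant (*womes*, *lelnit*, *kohap*); -oto when the stem ends in a voiced consonant (*enjikel*, *kuzad*); -ak when the stem ends in a vowel (*kojeplo*, *ki*).
*do*: final sound = /o/, a vowel → -ak → *doak*.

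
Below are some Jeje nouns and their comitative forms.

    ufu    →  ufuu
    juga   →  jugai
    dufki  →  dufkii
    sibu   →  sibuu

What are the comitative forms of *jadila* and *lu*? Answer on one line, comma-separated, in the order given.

jadilai, luu

Looking at the last vowel of each stem: -u when the last vowel of the stem is a rounded vowel (*ufu*, *sibu*); -i when the last vowel of the stem is an unrounded vowel (*juga*, *dufki*).
Since the last vowel of *jadila* is /a/ (an unrounded vowel), it takes -i, giving *jadilai*.
The last vowel of *lu* is /u/, which is a rounded vowel, so the suffix is -u, giving *luu*.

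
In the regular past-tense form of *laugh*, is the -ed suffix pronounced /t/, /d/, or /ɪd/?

/t/

The stem *laugh* ends in a voiceless consonant other than /t/.
The -ed suffix is realized as /ɪd/ after /t, d/; as /t/ after other voiceless consonants; and as /d/ after other voiced sounds.
So -ed on *laugh* is pronounced /t/.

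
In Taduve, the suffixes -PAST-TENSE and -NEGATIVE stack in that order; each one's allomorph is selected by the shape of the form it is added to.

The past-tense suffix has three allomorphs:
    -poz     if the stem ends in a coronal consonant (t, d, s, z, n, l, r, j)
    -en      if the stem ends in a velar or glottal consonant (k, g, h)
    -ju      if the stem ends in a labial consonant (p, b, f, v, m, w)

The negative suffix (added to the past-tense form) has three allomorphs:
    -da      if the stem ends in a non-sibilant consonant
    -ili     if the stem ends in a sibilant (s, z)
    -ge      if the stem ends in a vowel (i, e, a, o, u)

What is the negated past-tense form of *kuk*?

kukenda

Since the final consonant of *kuk* is /k/ (velar/glottal), it takes -en, giving *kuken*.
The past-tense form *kuken* — final sound /n/ (a non-sibilant consonant) → -da → *kukenda*.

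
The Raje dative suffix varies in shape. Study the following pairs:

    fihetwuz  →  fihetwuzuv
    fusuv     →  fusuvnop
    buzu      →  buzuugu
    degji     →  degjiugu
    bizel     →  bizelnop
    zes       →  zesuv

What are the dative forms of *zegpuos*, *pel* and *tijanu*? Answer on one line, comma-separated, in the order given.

Looking at the final sound of each stem: -uv when the stem ends in a sibilant (*fihetwuz*, *zes*); -nop when the stem ends in a non-sibilant consonant (*fusuv*, *bizel*); -ugu when the stem ends in a vowel (*buzu*, *degji*).
*zegpuos* — final sound /s/ (a sibilant) → -uv → *zegpuosuv*.
*pel*: final sound = /l/, a non-sibilant consonant → -nop → *pelnop*.
Since the final sound of *tijanu* is /u/ (a vowel), it takes -ugu, giving *tijanuugu*.

zegpuosuv, pelnop, tijanuugu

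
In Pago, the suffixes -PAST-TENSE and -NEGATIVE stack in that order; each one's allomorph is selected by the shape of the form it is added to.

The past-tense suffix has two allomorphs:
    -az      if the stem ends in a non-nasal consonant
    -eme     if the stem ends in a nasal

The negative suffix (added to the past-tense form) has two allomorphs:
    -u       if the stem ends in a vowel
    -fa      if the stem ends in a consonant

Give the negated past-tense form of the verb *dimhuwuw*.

The final consonant of *dimhuwuw* is /w/, which is non-nasal, so the past-tense suffix is -az, giving *dimhuwuwaz*.
Since the final sound of the past-tense form *dimhuwuwaz* is /z/ (a consonant), it takes -fa, giving *dimhuwuwazfa*.

dimhuwuwazfa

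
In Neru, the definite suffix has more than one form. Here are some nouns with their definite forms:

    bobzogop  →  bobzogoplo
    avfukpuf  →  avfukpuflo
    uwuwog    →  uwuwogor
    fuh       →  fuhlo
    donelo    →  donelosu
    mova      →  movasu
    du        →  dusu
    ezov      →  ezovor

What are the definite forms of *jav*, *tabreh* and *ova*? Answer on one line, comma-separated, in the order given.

The suffix is conditioned by the final sound: -lo when the stem ends in a voiceless consonant (*bobzogop*, *avfukpuf*, *fuh*); -or when the stem ends in a voiced consonant (*uwuwog*, *ezov*); -su when the stem ends in a vowel (*donelo*, *mova*, *du*).
The final sound of *jav* is /v/, which is a voiced consonant, so the suffix is -or, giving *javor*.
*tabreh*: final sound = /h/, a voiceless consonant → -lo → *tabrehlo*.
*ova*: final sound = /a/, a vowel → -su → *ovasu*.

javor, tabrehlo, ovasu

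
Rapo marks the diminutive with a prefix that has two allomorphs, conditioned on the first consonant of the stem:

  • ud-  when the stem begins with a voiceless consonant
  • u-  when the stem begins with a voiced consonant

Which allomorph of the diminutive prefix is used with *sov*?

ud-

*sov* — first consonant /s/ (voiceless) → ud-.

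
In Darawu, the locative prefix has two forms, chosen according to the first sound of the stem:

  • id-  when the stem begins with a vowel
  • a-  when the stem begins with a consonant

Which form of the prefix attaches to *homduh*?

*homduh* — first sound /h/ (a consonant) → a-.

a-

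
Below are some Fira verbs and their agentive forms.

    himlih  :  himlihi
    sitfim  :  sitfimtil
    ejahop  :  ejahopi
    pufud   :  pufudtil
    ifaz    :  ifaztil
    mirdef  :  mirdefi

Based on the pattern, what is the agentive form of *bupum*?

bupumtil

Looking at the final consonant of each stem: -i when the stem ends in a voiceless consonant (*himlih*, *ejahop*, *mirdef*); -til when the stem ends in a voiced consonant (*sitfim*, *pufud*, *ifaz*).
Since the final consonant of *bupum* is /m/ (voiced), it takes -til, giving *bupumtil*.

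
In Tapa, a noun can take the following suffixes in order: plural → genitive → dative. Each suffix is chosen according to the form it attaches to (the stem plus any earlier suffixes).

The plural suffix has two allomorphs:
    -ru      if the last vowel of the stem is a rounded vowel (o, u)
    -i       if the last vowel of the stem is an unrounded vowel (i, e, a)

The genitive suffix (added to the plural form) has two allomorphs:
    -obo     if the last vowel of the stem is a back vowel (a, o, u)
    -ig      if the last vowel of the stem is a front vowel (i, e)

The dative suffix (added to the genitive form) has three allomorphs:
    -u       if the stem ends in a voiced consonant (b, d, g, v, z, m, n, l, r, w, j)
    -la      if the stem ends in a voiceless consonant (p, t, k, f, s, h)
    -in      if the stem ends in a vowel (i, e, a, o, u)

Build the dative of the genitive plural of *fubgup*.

fubgupruoboin

*fubgup*: last vowel = /u/, a rounded vowel → -ru → *fubgupru*.
The last vowel of the plural form *fubgupru* is /u/, which is a back vowel, so the genitive suffix is -obo, giving *fubgupruobo*.
The genitive form *fubgupruobo* — final sound /o/ (a vowel) → -in → *fubgupruoboin*.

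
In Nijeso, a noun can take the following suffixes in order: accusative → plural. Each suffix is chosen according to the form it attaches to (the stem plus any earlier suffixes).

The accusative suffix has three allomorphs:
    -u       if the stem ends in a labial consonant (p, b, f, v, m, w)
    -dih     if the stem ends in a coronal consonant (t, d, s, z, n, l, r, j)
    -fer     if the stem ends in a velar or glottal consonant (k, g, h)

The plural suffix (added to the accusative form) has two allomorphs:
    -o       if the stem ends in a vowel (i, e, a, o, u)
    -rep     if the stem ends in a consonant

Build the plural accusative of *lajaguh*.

lajaguhferrep

The final consonant of *lajaguh* is /h/, which is velar/glottal, so the accusative suffix is -fer, giving *lajaguhfer*.
The accusative form *lajaguhfer* — final sound /r/ (a consonant) → -rep → *lajaguhferrep*.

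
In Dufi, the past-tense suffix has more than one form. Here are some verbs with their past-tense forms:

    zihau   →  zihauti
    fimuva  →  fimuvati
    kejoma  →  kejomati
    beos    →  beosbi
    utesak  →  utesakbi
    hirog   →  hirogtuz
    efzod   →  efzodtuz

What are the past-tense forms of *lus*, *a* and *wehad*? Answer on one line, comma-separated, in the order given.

lusbi, ati, wehadtuz

Looking at the final sound of each stem: -bi when the stem ends in a voiceless consonant (*beos*, *utesak*); -tuz when the stem ends in a voiced consonant (*hirog*, *efzod*); -ti when the stem ends in a vowel (*zihau*, *fimuva*, *kejoma*).
*lus* — final sound /s/ (a voiceless consonant) → -bi → *lusbi*.
*a*: final sound = /a/, a vowel → -ti → *ati*.
*wehad* — final sound /d/ (a voiced consonant) → -tuz → *wehadtuz*.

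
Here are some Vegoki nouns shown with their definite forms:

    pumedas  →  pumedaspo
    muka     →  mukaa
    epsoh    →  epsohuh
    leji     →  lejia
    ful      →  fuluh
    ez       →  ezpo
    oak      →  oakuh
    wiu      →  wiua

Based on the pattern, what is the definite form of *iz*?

izpo

The alternation tracks the final sound of the stem — -po when the stem ends in a sibilant (*pumedas*, *ez*); -uh when the stem ends in a non-sibilant consonant (*epsoh*, *ful*, *oak*); -a when the stem ends in a vowel (*muka*, *leji*, *wiu*).
*iz* — final sound /z/ (a sibilant) → -po → *izpo*.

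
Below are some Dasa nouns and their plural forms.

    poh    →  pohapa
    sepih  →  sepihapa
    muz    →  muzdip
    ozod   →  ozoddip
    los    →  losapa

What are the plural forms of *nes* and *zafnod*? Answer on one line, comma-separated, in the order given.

The alternation tracks the final consonant of the stem — -apa when the stem ends in a voiceless consonant (*poh*, *sepih*, *los*); -dip when the stem ends in a voiced consonant (*muz*, *ozod*).
*nes* — final consonant /s/ (voiceless) → -apa → *nesapa*.
Since the final consonant of *zafnod* is /d/ (voiced), it takes -dip, giving *zafnoddip*.

nesapa, zafnoddip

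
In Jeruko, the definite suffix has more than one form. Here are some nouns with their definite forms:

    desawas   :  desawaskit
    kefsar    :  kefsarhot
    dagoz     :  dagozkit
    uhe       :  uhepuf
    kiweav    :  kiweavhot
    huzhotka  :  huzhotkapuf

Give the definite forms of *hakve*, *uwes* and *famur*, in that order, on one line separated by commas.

Looking at the final sound of each stem: -kit when the stem ends in a sibilant (*desawas*, *dagoz*); -hot when the stem ends in a non-sibilant consonant (*kefsar*, *kiweav*); -puf when the stem ends in a vowel (*uhe*, *huzhotka*).
*hakve*: final sound = /e/, a vowel → -puf → *hakvepuf*.
*uwes*: final sound = /s/, a sibilant → -kit → *uweskit*.
*famur* — final sound /r/ (a non-sibilant consonant) → -hot → *famurhot*.

hakvepuf, uweskit, famurhot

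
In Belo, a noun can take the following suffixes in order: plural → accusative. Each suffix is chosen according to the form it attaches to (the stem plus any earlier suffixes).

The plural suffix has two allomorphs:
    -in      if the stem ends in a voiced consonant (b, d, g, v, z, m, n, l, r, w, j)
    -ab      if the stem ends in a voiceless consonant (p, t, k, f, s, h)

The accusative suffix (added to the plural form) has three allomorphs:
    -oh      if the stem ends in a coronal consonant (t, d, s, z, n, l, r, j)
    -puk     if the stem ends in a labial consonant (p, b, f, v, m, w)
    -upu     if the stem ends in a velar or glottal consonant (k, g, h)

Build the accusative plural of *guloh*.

gulohabpuk

*guloh*: final consonant = /h/, voiceless → -ab → *gulohab*.
Since the final consonant of the plural form *gulohab* is /b/ (labial), it takes -puk, giving *gulohabpuk*.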